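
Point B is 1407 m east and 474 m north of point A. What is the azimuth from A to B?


az = atan2(1407, 474) = 71.4 deg
adjusted to 0-360: 71.4 degrees

71.4 degrees


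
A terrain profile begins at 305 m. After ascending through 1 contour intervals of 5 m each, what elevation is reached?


elevation = 305 + 1 * 5 = 310 m

310 m


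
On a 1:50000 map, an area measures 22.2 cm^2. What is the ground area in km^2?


ground_area = 22.2 * (50000/100)^2 = 5550000.0 m^2 = 5.55 km^2

5.55 km^2


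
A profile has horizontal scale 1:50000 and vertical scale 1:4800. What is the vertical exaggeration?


VE = horizontal_scale / vertical_scale = 50000 / 4800 ≈ 10.4

10.4x


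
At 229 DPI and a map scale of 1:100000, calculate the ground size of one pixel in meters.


pixel_cm = 2.54 / 229 ≈ 0.011092 cm
ground = pixel_cm * 100000 / 100 = 2.54 * 100000 / (229 * 100) = 254000 / 22900 ≈ 11.09 m

11.09 m


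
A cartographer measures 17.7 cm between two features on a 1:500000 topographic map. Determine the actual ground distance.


ground = 17.7 cm * 500000 / 100 = 88500.0 m = 88.5 km

88.5 km


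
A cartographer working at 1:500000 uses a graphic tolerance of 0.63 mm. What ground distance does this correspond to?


ground = 0.63 mm * 500000 / 1000 = 315.0 m

315.0 m


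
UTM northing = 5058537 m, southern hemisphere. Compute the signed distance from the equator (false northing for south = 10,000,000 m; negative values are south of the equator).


For southern: actual = 5058537 - 10000000 = -4941463 m

-4941463 m


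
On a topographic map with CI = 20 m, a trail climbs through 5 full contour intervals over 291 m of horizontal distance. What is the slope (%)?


elevation change = 5 * 20 = 100 m
slope = 100 / 291 * 100 = 34.4%

34.4%


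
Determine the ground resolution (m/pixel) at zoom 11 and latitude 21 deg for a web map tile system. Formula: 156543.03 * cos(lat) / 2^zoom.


res = 156543.03 * cos(21) / 2^11 = 156543.03 * 0.93358043 / 2048 = 71.36 m/pixel

71.36 m/pixel


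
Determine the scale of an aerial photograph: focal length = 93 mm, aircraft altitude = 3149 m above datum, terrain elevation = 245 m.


scale = f / (H - h) = 93 mm / 2904 m = 93 / 2904000 = 1:31226

1:31226


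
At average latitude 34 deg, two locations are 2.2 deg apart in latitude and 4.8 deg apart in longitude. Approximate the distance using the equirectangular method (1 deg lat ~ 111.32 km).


dlat_km = 2.2 * 111.32 = 244.904
dlon_km = 4.8 * 111.32 * cos(34) ≈ 442.985
dist = sqrt(244.904^2 + 442.985^2) ≈ 506.2 km

506.2 km


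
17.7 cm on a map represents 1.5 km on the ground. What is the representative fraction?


ground = 1.5 km = 150000 cm; RF denominator = ground / map = 150000 / 17.7 ≈ 8475; RF = 1:8475

1:8475


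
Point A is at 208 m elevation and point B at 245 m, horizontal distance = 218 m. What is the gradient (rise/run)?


gradient = (245 - 208) / 218 = 37 / 218 = 0.1697

0.1697


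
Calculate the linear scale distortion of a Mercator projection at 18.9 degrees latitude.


SF = 1 / cos(18.9) = 1 / 0.946085 = 1.057

1.057


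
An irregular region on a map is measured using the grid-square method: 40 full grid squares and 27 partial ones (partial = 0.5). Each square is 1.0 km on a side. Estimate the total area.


effective squares = 40 + 27 * 0.5 = 53.5
area = 53.5 * 1.0 = 53.5 km^2

53.5 km^2


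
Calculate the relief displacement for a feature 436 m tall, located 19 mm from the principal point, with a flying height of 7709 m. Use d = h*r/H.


d = h * r / H = 436 * 19 / 7709 = 1.07 mm

1.07 mm


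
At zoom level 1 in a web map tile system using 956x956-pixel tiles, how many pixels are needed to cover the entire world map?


tiles per axis = 2^1 = 2
total tiles = 2^2 = 4
pixels per axis = 2 * 956 = 1912
total pixels = 1912^2 = 3655744

3655744 pixels


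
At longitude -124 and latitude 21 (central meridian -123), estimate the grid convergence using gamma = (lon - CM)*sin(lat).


gamma = (-124 - -123) * sin(21) = -1 * 0.358368 = -0.358 degrees

-0.358 degrees


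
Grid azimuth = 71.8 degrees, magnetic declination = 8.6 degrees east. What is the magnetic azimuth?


magnetic azimuth = grid azimuth - declination (east +ve)
mag_az = 71.8 - 8.6 = 63.2 degrees

63.2 degrees


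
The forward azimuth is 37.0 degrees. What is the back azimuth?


back azimuth = (37.0 + 180) mod 360 = 217.0 degrees

217.0 degrees


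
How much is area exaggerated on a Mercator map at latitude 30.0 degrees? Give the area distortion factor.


area_distortion = 1/cos^2(30.0) = 1.333

1.333


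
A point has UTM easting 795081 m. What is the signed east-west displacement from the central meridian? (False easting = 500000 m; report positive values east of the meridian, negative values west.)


displacement = 795081 - 500000 = 295081 m

295081 m


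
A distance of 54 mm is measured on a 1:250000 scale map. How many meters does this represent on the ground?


ground = 54 mm * 250000 / 1000 = 13500.0 m

13500.0 m


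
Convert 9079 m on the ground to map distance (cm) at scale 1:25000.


map_cm = 9079 * 100 / 25000 = 36.316 cm ≈ 36.32 cm

36.32 cm


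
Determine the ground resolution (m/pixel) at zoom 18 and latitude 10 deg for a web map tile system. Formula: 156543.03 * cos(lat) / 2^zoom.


res = 156543.03 * cos(10) / 2^18 = 156543.03 * 0.98480775 / 262144 = 0.59 m/pixel

0.59 m/pixel


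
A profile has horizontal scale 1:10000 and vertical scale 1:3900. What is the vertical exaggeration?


VE = horizontal_scale / vertical_scale = 10000 / 3900 ≈ 2.6

2.6x


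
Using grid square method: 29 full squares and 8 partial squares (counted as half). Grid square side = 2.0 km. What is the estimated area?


effective squares = 29 + 8 * 0.5 = 33.0
area = 33.0 * 4.0 = 132.0 km^2

132.0 km^2


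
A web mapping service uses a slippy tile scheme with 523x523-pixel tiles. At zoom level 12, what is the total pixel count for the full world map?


tiles per axis = 2^12 = 4096
total tiles = 4096^2 = 16777216
pixels per axis = 4096 * 523 = 2142208
total pixels = 2142208^2 = 4589055115264

4589055115264 pixels


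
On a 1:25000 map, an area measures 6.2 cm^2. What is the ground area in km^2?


ground_area = 6.2 * (25000/100)^2 = 387500.0 m^2 = 0.3875 km^2 ≈ 0.388 km^2

0.388 km^2


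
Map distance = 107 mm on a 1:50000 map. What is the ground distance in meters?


ground = 107 mm * 50000 / 1000 = 5350.0 m

5350.0 m


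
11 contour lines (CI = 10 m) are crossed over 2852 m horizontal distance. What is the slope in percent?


elevation change = 11 * 10 = 110 m
slope = 110 / 2852 * 100 = 3.9%

3.9%


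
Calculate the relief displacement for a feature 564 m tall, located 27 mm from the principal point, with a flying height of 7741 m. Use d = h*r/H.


d = h * r / H = 564 * 27 / 7741 = 1.97 mm

1.97 mm


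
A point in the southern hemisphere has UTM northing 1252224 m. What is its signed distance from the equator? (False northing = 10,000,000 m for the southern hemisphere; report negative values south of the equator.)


For southern: actual = 1252224 - 10000000 = -8747776 m

-8747776 m


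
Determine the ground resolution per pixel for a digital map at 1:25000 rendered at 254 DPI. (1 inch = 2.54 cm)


pixel_cm = 2.54 / 254 = 0.01 cm
ground = pixel_cm * 25000 / 100 = 2.54 * 25000 / (254 * 100) = 63500 / 25400 = 2.5 m

2.5 m


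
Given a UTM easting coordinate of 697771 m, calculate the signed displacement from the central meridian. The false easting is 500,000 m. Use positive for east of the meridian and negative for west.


displacement = 697771 - 500000 = 197771 m

197771 m


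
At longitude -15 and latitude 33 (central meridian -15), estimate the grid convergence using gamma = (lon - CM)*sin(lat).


gamma = (-15 - -15) * sin(33) = 0 * 0.544639 = 0.0 degrees

0.0 degrees


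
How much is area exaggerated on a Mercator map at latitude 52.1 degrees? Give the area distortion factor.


area_distortion = 1/cos^2(52.1) = 2.65

2.65


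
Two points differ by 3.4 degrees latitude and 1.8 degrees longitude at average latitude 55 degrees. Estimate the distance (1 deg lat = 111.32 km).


dlat_km = 3.4 * 111.32 = 378.488
dlon_km = 1.8 * 111.32 * cos(55) ≈ 114.931
dist = sqrt(378.488^2 + 114.931^2) ≈ 395.6 km

395.6 km


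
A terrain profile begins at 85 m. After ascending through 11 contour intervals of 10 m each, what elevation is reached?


elevation = 85 + 11 * 10 = 195 m

195 m


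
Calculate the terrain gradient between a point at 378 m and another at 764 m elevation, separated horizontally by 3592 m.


gradient = (764 - 378) / 3592 = 386 / 3592 = 0.1075

0.1075


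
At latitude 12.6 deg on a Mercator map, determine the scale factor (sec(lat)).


SF = 1 / cos(12.6) = 1 / 0.975917 = 1.025

1.025


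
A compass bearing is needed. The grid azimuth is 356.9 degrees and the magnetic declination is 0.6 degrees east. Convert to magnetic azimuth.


magnetic azimuth = grid azimuth - declination (east +ve)
mag_az = 356.9 - 0.6 = 356.3 degrees

356.3 degrees


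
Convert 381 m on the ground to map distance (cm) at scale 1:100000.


map_cm = 381 * 100 / 100000 = 0.381 cm ≈ 0.38 cm

0.38 cm


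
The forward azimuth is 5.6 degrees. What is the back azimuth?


back azimuth = (5.6 + 180) mod 360 = 185.6 degrees

185.6 degrees


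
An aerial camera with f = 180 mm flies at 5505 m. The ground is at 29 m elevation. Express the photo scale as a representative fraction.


scale = f / (H - h) = 180 mm / 5476 m = 180 / 5476000 = 1:30422

1:30422


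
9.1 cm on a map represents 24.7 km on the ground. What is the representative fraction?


ground = 24.7 km = 2470000 cm; RF denominator = ground / map = 2470000 / 9.1 ≈ 271429; RF = 1:271429

1:271429


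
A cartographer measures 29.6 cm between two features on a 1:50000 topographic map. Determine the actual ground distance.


ground = 29.6 cm * 50000 / 100 = 14800.0 m = 14.8 km

14.8 km


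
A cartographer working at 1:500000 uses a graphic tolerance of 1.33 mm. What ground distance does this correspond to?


ground = 1.33 mm * 500000 / 1000 = 665.0 m

665.0 m


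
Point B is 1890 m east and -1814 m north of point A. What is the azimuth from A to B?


az = atan2(1890, -1814) = 133.8 deg
adjusted to 0-360: 133.8 degrees

133.8 degrees


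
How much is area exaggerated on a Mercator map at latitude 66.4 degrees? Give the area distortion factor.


area_distortion = 1/cos^2(66.4) = 6.239

6.239


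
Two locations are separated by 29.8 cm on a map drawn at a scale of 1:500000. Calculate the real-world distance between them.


ground = 29.8 cm * 500000 / 100 = 149000.0 m = 149.0 km

149.0 km


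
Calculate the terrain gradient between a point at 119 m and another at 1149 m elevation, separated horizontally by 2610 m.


gradient = (1149 - 119) / 2610 = 1030 / 2610 = 0.3946

0.3946


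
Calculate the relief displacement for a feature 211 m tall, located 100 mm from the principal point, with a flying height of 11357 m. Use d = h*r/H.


d = h * r / H = 211 * 100 / 11357 = 1.86 mm

1.86 mm


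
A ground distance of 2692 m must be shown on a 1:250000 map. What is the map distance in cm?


map_cm = 2692 * 100 / 250000 = 1.0768 cm ≈ 1.08 cm

1.08 cm


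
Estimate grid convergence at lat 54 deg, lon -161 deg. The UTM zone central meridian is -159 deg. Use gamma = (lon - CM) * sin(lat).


gamma = (-161 - -159) * sin(54) = -2 * 0.809017 = -1.618 degrees

-1.618 degrees


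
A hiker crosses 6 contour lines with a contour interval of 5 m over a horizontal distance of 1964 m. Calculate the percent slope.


elevation change = 6 * 5 = 30 m
slope = 30 / 1964 * 100 = 1.5%

1.5%


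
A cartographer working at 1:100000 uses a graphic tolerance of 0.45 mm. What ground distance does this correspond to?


ground = 0.45 mm * 100000 / 1000 = 45.0 m

45.0 m


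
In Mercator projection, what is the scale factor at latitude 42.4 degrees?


SF = 1 / cos(42.4) = 1 / 0.738455 = 1.354

1.354


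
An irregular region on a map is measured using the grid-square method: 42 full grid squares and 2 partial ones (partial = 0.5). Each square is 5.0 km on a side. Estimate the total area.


effective squares = 42 + 2 * 0.5 = 43.0
area = 43.0 * 25.0 = 1075.0 km^2

1075.0 km^2


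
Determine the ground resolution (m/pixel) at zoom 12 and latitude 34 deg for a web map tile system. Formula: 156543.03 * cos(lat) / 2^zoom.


res = 156543.03 * cos(34) / 2^12 = 156543.03 * 0.82903757 / 4096 = 31.68 m/pixel

31.68 m/pixel


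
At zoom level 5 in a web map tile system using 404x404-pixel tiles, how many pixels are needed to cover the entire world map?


tiles per axis = 2^5 = 32
total tiles = 32^2 = 1024
pixels per axis = 32 * 404 = 12928
total pixels = 12928^2 = 167133184

167133184 pixels


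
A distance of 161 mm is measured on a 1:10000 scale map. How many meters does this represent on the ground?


ground = 161 mm * 10000 / 1000 = 1610.0 m

1610.0 m


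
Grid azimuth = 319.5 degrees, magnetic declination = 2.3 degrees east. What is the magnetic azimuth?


magnetic azimuth = grid azimuth - declination (east +ve)
mag_az = 319.5 - 2.3 = 317.2 degrees

317.2 degrees


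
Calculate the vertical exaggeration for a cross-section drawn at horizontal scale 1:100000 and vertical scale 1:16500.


VE = horizontal_scale / vertical_scale = 100000 / 16500 ≈ 6.1

6.1x


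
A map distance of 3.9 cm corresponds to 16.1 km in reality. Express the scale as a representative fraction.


ground = 16.1 km = 1610000 cm; RF denominator = ground / map = 1610000 / 3.9 ≈ 412821; RF = 1:412821

1:412821


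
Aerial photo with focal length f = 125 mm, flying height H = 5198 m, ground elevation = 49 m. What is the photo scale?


scale = f / (H - h) = 125 mm / 5149 m = 125 / 5149000 = 1:41192

1:41192


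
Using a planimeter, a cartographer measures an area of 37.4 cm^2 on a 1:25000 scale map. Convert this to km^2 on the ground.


ground_area = 37.4 * (25000/100)^2 = 2337500.0 m^2 = 2.3375 km^2 ≈ 2.338 km^2

2.338 km^2


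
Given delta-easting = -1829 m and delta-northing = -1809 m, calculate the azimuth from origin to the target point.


az = atan2(-1829, -1809) = -134.7 deg
adjusted to 0-360: 225.3 degrees

225.3 degrees


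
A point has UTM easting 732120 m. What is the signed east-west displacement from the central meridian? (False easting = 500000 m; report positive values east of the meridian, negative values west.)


displacement = 732120 - 500000 = 232120 m

232120 m


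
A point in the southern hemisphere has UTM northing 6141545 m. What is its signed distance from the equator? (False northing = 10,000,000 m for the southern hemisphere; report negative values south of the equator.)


For southern: actual = 6141545 - 10000000 = -3858455 m

-3858455 m


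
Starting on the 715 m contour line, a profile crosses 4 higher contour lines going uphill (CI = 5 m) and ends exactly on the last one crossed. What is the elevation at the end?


elevation = 715 + 4 * 5 = 735 m

735 m


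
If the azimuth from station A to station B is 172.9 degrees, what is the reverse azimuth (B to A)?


back azimuth = (172.9 + 180) mod 360 = 352.9 degrees

352.9 degrees


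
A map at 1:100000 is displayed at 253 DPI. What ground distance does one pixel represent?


pixel_cm = 2.54 / 253 ≈ 0.01004 cm
ground = pixel_cm * 100000 / 100 = 2.54 * 100000 / (253 * 100) = 254000 / 25300 ≈ 10.04 m

10.04 m


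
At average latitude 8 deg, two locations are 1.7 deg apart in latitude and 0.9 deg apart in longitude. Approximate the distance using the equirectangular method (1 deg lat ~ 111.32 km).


dlat_km = 1.7 * 111.32 = 189.244
dlon_km = 0.9 * 111.32 * cos(8) ≈ 99.213
dist = sqrt(189.244^2 + 99.213^2) ≈ 213.7 km

213.7 km


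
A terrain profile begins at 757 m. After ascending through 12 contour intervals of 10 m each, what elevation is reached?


elevation = 757 + 12 * 10 = 877 m

877 m


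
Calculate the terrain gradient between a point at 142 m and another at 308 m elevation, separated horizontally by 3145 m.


gradient = (308 - 142) / 3145 = 166 / 3145 = 0.0528

0.0528


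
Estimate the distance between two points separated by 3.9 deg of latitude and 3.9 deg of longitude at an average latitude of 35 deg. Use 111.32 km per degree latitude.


dlat_km = 3.9 * 111.32 = 434.148
dlon_km = 3.9 * 111.32 * cos(35) ≈ 355.633
dist = sqrt(434.148^2 + 355.633^2) ≈ 561.2 km

561.2 km


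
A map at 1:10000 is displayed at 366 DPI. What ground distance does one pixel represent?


pixel_cm = 2.54 / 366 ≈ 0.00694 cm
ground = pixel_cm * 10000 / 100 = 2.54 * 10000 / (366 * 100) = 25400 / 36600 ≈ 0.69 m

0.69 m


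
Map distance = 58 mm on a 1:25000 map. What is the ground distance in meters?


ground = 58 mm * 25000 / 1000 = 1450.0 m

1450.0 m


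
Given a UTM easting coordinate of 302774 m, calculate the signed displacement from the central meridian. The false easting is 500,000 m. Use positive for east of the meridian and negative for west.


displacement = 302774 - 500000 = -197226 m

-197226 m


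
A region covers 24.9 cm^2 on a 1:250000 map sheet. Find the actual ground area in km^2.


ground_area = 24.9 * (250000/100)^2 = 155625000.0 m^2 = 155.625 km^2

155.625 km^2


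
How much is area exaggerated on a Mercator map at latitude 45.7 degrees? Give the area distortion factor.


area_distortion = 1/cos^2(45.7) = 2.05

2.05


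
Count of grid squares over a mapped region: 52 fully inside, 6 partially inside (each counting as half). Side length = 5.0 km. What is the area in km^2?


effective squares = 52 + 6 * 0.5 = 55.0
area = 55.0 * 25.0 = 1375.0 km^2

1375.0 km^2


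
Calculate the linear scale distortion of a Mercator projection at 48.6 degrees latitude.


SF = 1 / cos(48.6) = 1 / 0.661312 = 1.512

1.512


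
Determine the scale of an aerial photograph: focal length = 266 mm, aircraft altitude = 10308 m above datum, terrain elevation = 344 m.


scale = f / (H - h) = 266 mm / 9964 m = 266 / 9964000 = 1:37459

1:37459


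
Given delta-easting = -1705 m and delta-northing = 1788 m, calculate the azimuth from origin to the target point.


az = atan2(-1705, 1788) = -43.6 deg
adjusted to 0-360: 316.4 degrees

316.4 degrees


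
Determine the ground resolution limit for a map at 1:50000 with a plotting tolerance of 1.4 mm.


ground = 1.4 mm * 50000 / 1000 = 70.0 m

70.0 m


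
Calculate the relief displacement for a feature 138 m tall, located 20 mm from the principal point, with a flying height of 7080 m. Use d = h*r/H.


d = h * r / H = 138 * 20 / 7080 = 0.39 mm

0.39 mm


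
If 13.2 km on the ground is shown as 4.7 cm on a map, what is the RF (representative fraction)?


ground = 13.2 km = 1320000 cm; RF denominator = ground / map = 1320000 / 4.7 ≈ 280851; RF = 1:280851

1:280851


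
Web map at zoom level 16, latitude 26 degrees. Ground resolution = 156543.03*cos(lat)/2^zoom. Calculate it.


res = 156543.03 * cos(26) / 2^16 = 156543.03 * 0.89879405 / 65536 = 2.15 m/pixel

2.15 m/pixel


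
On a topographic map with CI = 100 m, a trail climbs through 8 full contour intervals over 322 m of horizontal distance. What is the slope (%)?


elevation change = 8 * 100 = 800 m
slope = 800 / 322 * 100 = 248.4%

248.4%


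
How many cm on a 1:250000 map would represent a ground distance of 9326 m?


map_cm = 9326 * 100 / 250000 = 3.7304 cm ≈ 3.73 cm

3.73 cm


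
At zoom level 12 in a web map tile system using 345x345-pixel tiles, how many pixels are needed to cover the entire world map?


tiles per axis = 2^12 = 4096
total tiles = 4096^2 = 16777216
pixels per axis = 4096 * 345 = 1413120
total pixels = 1413120^2 = 1996908134400

1996908134400 pixels


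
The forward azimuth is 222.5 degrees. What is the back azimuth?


back azimuth = (222.5 + 180) mod 360 = 42.5 degrees

42.5 degrees


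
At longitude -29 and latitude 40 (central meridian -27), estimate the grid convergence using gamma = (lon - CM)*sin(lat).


gamma = (-29 - -27) * sin(40) = -2 * 0.642788 = -1.286 degrees

-1.286 degrees


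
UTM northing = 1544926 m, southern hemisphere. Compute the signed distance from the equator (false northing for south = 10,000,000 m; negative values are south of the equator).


For southern: actual = 1544926 - 10000000 = -8455074 m

-8455074 m


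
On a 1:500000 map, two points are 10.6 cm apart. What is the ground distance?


ground = 10.6 cm * 500000 / 100 = 53000.0 m = 53.0 km

53.0 km


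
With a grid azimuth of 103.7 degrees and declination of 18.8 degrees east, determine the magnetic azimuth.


magnetic azimuth = grid azimuth - declination (east +ve)
mag_az = 103.7 - 18.8 = 84.9 degrees

84.9 degrees


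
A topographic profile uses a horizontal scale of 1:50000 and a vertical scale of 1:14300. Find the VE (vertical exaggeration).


VE = horizontal_scale / vertical_scale = 50000 / 14300 ≈ 3.5

3.5x


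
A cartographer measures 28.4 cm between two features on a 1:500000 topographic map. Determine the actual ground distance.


ground = 28.4 cm * 500000 / 100 = 142000.0 m = 142.0 km

142.0 km


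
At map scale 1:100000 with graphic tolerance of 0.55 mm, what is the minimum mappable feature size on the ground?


ground = 0.55 mm * 100000 / 1000 = 55.0 m

55.0 m


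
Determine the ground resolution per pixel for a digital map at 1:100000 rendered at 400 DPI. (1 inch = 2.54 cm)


pixel_cm = 2.54 / 400 = 0.00635 cm
ground = pixel_cm * 100000 / 100 = 2.54 * 100000 / (400 * 100) = 254000 / 40000 = 6.35 m

6.35 m


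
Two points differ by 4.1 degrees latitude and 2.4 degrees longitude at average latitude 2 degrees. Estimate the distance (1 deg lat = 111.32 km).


dlat_km = 4.1 * 111.32 = 456.412
dlon_km = 2.4 * 111.32 * cos(2) ≈ 267.005
dist = sqrt(456.412^2 + 267.005^2) ≈ 528.8 km

528.8 km


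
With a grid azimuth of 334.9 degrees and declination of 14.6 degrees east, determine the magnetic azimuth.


magnetic azimuth = grid azimuth - declination (east +ve)
mag_az = 334.9 - 14.6 = 320.3 degrees

320.3 degrees


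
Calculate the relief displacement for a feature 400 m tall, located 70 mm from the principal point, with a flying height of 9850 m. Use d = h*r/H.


d = h * r / H = 400 * 70 / 9850 = 2.84 mm

2.84 mm


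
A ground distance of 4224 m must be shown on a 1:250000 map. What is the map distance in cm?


map_cm = 4224 * 100 / 250000 = 1.6896 cm ≈ 1.69 cm

1.69 cm


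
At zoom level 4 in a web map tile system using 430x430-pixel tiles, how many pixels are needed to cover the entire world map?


tiles per axis = 2^4 = 16
total tiles = 16^2 = 256
pixels per axis = 16 * 430 = 6880
total pixels = 6880^2 = 47334400

47334400 pixels


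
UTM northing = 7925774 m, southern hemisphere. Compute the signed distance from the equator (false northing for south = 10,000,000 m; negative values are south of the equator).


For southern: actual = 7925774 - 10000000 = -2074226 m

-2074226 m


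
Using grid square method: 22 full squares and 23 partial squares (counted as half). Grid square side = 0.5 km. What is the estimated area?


effective squares = 22 + 23 * 0.5 = 33.5
area = 33.5 * 0.25 = 8.375 km^2

8.375 km^2


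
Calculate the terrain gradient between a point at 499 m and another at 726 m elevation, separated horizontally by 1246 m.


gradient = (726 - 499) / 1246 = 227 / 1246 = 0.1822

0.1822


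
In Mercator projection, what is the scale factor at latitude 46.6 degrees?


SF = 1 / cos(46.6) = 1 / 0.687088 = 1.455

1.455


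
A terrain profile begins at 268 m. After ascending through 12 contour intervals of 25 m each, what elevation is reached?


elevation = 268 + 12 * 25 = 568 m

568 m


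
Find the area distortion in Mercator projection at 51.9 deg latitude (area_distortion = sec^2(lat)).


area_distortion = 1/cos^2(51.9) = 2.627

2.627


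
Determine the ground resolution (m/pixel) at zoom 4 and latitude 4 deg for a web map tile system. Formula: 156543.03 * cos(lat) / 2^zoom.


res = 156543.03 * cos(4) / 2^4 = 156543.03 * 0.99756405 / 16 = 9760.11 m/pixel

9760.11 m/pixel


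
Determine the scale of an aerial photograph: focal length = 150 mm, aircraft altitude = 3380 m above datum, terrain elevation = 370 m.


scale = f / (H - h) = 150 mm / 3010 m = 150 / 3010000 = 1:20067

1:20067


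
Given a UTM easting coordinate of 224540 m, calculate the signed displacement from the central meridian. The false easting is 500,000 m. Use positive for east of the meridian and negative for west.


displacement = 224540 - 500000 = -275460 m

-275460 m


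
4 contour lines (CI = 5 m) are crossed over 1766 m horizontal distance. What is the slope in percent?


elevation change = 4 * 5 = 20 m
slope = 20 / 1766 * 100 = 1.1%

1.1%


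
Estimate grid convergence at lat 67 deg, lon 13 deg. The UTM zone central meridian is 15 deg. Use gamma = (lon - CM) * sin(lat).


gamma = (13 - 15) * sin(67) = -2 * 0.920505 = -1.841 degrees

-1.841 degrees


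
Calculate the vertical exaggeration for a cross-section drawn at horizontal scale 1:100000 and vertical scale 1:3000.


VE = horizontal_scale / vertical_scale = 100000 / 3000 ≈ 33.3

33.3x


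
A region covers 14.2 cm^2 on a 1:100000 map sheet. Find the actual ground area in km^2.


ground_area = 14.2 * (100000/100)^2 = 14200000.0 m^2 = 14.2 km^2

14.2 km^2


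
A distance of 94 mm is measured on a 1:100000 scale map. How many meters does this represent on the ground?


ground = 94 mm * 100000 / 1000 = 9400.0 m

9400.0 m


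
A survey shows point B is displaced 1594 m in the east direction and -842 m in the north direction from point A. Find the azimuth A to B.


az = atan2(1594, -842) = 117.8 deg
adjusted to 0-360: 117.8 degrees

117.8 degrees


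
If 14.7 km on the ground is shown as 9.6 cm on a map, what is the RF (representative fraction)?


ground = 14.7 km = 1470000 cm; RF denominator = ground / map = 1470000 / 9.6 = 153125; RF = 1:153125

1:153125


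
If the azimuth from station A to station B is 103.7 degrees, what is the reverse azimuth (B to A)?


back azimuth = (103.7 + 180) mod 360 = 283.7 degrees

283.7 degrees


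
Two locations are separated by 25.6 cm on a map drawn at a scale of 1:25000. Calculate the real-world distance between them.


ground = 25.6 cm * 25000 / 100 = 6400.0 m = 6.4 km

6.4 km


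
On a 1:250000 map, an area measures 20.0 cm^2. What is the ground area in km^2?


ground_area = 20.0 * (250000/100)^2 = 125000000.0 m^2 = 125.0 km^2

125.0 km^2


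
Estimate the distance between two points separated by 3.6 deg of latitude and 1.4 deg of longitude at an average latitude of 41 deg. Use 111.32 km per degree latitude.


dlat_km = 3.6 * 111.32 = 400.752
dlon_km = 1.4 * 111.32 * cos(41) ≈ 117.62
dist = sqrt(400.752^2 + 117.62^2) ≈ 417.7 km

417.7 km


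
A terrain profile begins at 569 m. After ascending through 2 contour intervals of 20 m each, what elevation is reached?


elevation = 569 + 2 * 20 = 609 m

609 m


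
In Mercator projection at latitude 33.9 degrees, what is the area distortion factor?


area_distortion = 1/cos^2(33.9) = 1.452

1.452


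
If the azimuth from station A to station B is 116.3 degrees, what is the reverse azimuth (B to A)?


back azimuth = (116.3 + 180) mod 360 = 296.3 degrees

296.3 degrees


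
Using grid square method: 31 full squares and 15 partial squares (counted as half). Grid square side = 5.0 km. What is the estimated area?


effective squares = 31 + 15 * 0.5 = 38.5
area = 38.5 * 25.0 = 962.5 km^2

962.5 km^2


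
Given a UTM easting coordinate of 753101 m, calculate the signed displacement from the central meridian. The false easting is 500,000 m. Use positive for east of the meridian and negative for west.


displacement = 753101 - 500000 = 253101 m

253101 m


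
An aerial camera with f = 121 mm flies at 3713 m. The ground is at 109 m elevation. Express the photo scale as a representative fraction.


scale = f / (H - h) = 121 mm / 3604 m = 121 / 3604000 = 1:29785

1:29785


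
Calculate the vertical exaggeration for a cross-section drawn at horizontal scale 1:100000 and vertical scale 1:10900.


VE = horizontal_scale / vertical_scale = 100000 / 10900 ≈ 9.2

9.2x


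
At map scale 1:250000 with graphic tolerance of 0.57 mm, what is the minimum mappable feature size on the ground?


ground = 0.57 mm * 250000 / 1000 = 142.5 m

142.5 m


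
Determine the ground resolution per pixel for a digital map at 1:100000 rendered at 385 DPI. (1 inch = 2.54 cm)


pixel_cm = 2.54 / 385 ≈ 0.006597 cm
ground = pixel_cm * 100000 / 100 = 2.54 * 100000 / (385 * 100) = 254000 / 38500 ≈ 6.6 m

6.6 m


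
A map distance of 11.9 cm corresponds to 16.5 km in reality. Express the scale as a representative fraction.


ground = 16.5 km = 1650000 cm; RF denominator = ground / map = 1650000 / 11.9 ≈ 138655; RF = 1:138655

1:138655


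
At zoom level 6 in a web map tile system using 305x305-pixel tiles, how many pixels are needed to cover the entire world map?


tiles per axis = 2^6 = 64
total tiles = 64^2 = 4096
pixels per axis = 64 * 305 = 19520
total pixels = 19520^2 = 381030400

381030400 pixels


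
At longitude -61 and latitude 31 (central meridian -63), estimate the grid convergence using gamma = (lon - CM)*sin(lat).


gamma = (-61 - -63) * sin(31) = 2 * 0.515038 = 1.03 degrees

1.03 degrees


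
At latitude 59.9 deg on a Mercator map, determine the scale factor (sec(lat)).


SF = 1 / cos(59.9) = 1 / 0.501511 = 1.994

1.994


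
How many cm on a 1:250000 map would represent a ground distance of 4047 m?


map_cm = 4047 * 100 / 250000 = 1.6188 cm ≈ 1.62 cm

1.62 cm


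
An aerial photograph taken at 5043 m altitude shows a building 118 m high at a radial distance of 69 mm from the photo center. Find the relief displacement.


d = h * r / H = 118 * 69 / 5043 = 1.61 mm

1.61 mm


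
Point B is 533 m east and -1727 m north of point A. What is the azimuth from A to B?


az = atan2(533, -1727) = 162.8 deg
adjusted to 0-360: 162.8 degrees

162.8 degrees


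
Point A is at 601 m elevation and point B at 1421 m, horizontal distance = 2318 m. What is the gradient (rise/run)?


gradient = (1421 - 601) / 2318 = 820 / 2318 = 0.3538

0.3538


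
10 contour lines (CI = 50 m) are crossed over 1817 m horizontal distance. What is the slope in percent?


elevation change = 10 * 50 = 500 m
slope = 500 / 1817 * 100 = 27.5%

27.5%


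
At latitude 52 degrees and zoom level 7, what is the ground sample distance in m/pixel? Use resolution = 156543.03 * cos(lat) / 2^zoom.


res = 156543.03 * cos(52) / 2^7 = 156543.03 * 0.61566148 / 128 = 752.95 m/pixel

752.95 m/pixel


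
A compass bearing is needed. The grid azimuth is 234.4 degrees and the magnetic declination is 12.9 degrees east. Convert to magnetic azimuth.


magnetic azimuth = grid azimuth - declination (east +ve)
mag_az = 234.4 - 12.9 = 221.5 degrees

221.5 degrees


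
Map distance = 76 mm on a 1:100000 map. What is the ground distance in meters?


ground = 76 mm * 100000 / 1000 = 7600.0 m

7600.0 m


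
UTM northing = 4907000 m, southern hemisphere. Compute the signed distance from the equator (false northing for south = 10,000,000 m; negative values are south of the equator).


For southern: actual = 4907000 - 10000000 = -5093000 m

-5093000 m


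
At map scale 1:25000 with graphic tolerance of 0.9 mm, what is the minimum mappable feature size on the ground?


ground = 0.9 mm * 25000 / 1000 = 22.5 m

22.5 m


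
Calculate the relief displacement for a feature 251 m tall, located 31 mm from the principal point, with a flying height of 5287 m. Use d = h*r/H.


d = h * r / H = 251 * 31 / 5287 = 1.47 mm

1.47 mm


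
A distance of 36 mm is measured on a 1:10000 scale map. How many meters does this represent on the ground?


ground = 36 mm * 10000 / 1000 = 360.0 m

360.0 m


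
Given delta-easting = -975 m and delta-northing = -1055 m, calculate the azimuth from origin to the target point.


az = atan2(-975, -1055) = -137.3 deg
adjusted to 0-360: 222.7 degrees

222.7 degrees


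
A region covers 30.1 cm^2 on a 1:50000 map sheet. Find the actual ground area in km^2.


ground_area = 30.1 * (50000/100)^2 = 7525000.0 m^2 = 7.525 km^2

7.525 km^2


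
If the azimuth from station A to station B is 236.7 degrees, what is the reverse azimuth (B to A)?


back azimuth = (236.7 + 180) mod 360 = 56.7 degrees

56.7 degrees


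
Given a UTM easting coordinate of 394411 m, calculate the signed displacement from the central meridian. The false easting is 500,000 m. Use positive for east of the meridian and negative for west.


displacement = 394411 - 500000 = -105589 m

-105589 m


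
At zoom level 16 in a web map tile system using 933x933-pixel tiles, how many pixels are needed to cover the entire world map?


tiles per axis = 2^16 = 65536
total tiles = 65536^2 = 4294967296
pixels per axis = 65536 * 933 = 61145088
total pixels = 61145088^2 = 3738721786527744

3738721786527744 pixels


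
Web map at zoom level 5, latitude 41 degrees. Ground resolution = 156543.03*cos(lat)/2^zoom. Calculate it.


res = 156543.03 * cos(41) / 2^5 = 156543.03 * 0.75470958 / 32 = 3692.02 m/pixel

3692.02 m/pixel


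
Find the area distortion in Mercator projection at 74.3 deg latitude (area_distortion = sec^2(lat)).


area_distortion = 1/cos^2(74.3) = 13.657

13.657


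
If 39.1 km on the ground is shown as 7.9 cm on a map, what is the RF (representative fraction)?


ground = 39.1 km = 3910000 cm; RF denominator = ground / map = 3910000 / 7.9 ≈ 494937; RF = 1:494937

1:494937


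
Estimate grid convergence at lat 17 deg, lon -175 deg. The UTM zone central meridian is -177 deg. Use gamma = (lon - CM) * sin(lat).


gamma = (-175 - -177) * sin(17) = 2 * 0.292372 = 0.585 degrees

0.585 degrees


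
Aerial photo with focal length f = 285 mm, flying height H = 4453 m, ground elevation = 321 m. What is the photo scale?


scale = f / (H - h) = 285 mm / 4132 m = 285 / 4132000 = 1:14498

1:14498


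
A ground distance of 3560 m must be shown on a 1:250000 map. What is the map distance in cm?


map_cm = 3560 * 100 / 250000 = 1.424 cm ≈ 1.42 cm

1.42 cm


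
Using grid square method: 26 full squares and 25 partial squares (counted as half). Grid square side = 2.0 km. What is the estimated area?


effective squares = 26 + 25 * 0.5 = 38.5
area = 38.5 * 4.0 = 154.0 km^2

154.0 km^2


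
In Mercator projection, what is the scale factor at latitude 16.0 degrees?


SF = 1 / cos(16.0) = 1 / 0.961262 = 1.04

1.04


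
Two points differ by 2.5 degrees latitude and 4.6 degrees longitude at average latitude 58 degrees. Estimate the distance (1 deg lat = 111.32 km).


dlat_km = 2.5 * 111.32 = 278.3
dlon_km = 4.6 * 111.32 * cos(58) ≈ 271.357
dist = sqrt(278.3^2 + 271.357^2) ≈ 388.7 km

388.7 km


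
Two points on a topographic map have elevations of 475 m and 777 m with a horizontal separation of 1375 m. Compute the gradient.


gradient = (777 - 475) / 1375 = 302 / 1375 = 0.2196

0.2196


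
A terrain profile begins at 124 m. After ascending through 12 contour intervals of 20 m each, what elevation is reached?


elevation = 124 + 12 * 20 = 364 m

364 m


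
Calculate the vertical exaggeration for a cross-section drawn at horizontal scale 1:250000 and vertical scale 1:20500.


VE = horizontal_scale / vertical_scale = 250000 / 20500 ≈ 12.2

12.2x


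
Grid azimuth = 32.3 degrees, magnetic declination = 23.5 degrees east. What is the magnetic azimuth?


magnetic azimuth = grid azimuth - declination (east +ve)
mag_az = 32.3 - 23.5 = 8.8 degrees

8.8 degrees


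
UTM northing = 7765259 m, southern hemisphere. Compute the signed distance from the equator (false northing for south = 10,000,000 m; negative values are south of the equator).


For southern: actual = 7765259 - 10000000 = -2234741 m

-2234741 m


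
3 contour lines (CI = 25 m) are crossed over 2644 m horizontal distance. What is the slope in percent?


elevation change = 3 * 25 = 75 m
slope = 75 / 2644 * 100 = 2.8%

2.8%


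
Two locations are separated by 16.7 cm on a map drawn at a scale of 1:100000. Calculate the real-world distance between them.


ground = 16.7 cm * 100000 / 100 = 16700.0 m = 16.7 km

16.7 km


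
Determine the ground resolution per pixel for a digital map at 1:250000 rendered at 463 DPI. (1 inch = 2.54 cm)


pixel_cm = 2.54 / 463 ≈ 0.005486 cm
ground = pixel_cm * 250000 / 100 = 2.54 * 250000 / (463 * 100) = 635000 / 46300 ≈ 13.71 m

13.71 m


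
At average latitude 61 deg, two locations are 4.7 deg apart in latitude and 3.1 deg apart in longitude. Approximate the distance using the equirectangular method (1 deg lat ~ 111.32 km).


dlat_km = 4.7 * 111.32 = 523.204
dlon_km = 3.1 * 111.32 * cos(61) ≈ 167.304
dist = sqrt(523.204^2 + 167.304^2) ≈ 549.3 km

549.3 km


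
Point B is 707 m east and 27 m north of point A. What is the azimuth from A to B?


az = atan2(707, 27) = 87.8 deg
adjusted to 0-360: 87.8 degrees

87.8 degrees


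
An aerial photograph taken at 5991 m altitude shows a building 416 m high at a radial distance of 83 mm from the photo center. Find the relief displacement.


d = h * r / H = 416 * 83 / 5991 = 5.76 mm

5.76 mm


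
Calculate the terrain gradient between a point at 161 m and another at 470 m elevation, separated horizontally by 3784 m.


gradient = (470 - 161) / 3784 = 309 / 3784 = 0.0817

0.0817


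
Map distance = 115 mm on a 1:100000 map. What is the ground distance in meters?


ground = 115 mm * 100000 / 1000 = 11500.0 m

11500.0 m


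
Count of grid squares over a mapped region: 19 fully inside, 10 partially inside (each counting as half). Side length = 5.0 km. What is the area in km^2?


effective squares = 19 + 10 * 0.5 = 24.0
area = 24.0 * 25.0 = 600.0 km^2

600.0 km^2


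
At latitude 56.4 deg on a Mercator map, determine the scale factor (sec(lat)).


SF = 1 / cos(56.4) = 1 / 0.553392 = 1.807

1.807


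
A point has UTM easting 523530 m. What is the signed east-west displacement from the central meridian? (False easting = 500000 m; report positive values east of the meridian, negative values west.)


displacement = 523530 - 500000 = 23530 m

23530 m


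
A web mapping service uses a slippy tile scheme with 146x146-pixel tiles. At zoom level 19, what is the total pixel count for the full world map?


tiles per axis = 2^19 = 524288
total tiles = 524288^2 = 274877906944
pixels per axis = 524288 * 146 = 76546048
total pixels = 76546048^2 = 5859297464418304

5859297464418304 pixels


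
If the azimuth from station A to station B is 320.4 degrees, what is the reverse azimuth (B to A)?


back azimuth = (320.4 + 180) mod 360 = 140.4 degrees

140.4 degrees


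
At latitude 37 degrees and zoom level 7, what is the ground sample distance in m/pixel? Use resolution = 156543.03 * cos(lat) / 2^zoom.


res = 156543.03 * cos(37) / 2^7 = 156543.03 * 0.79863551 / 128 = 976.73 m/pixel

976.73 m/pixel


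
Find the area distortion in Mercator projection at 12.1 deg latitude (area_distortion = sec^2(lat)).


area_distortion = 1/cos^2(12.1) = 1.046

1.046
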